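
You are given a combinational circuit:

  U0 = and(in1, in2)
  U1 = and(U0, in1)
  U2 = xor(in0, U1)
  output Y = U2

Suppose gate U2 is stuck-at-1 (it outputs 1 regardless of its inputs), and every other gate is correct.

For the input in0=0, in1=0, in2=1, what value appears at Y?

Propagate with U2 forced: U0=0, U1=0, U2=1 [stuck-at-1].
So Y = 1. (Without the fault it would be 0.)

1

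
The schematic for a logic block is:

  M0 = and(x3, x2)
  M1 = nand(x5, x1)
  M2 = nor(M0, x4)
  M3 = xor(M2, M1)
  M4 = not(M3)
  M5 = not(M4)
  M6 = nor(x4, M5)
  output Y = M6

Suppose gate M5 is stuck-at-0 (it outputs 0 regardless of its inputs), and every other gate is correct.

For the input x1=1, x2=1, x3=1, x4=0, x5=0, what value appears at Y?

Propagate with M5 forced: M0=1, M1=1, M2=0, M3=1, M4=0, M5=0 [stuck-at-0], M6=1.
So Y = 1. (Without the fault it would be 0.)

1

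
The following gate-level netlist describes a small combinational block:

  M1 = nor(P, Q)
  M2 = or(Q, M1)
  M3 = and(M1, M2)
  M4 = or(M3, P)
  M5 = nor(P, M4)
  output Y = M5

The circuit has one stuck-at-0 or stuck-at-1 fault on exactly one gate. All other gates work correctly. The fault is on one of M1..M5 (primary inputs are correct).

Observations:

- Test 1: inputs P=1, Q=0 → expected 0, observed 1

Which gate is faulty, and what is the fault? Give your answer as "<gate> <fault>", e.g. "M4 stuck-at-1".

M5 stuck-at-1

Fault-free values for test 1 (P=1, Q=0): M1=0, M2=0, M3=0, M4=1, M5=0, giving Y=0. Observed 1.
Test 1: faults giving observed 1 are {M5 stuck-at-1}.
Only M5 stuck-at-1 is consistent with every test.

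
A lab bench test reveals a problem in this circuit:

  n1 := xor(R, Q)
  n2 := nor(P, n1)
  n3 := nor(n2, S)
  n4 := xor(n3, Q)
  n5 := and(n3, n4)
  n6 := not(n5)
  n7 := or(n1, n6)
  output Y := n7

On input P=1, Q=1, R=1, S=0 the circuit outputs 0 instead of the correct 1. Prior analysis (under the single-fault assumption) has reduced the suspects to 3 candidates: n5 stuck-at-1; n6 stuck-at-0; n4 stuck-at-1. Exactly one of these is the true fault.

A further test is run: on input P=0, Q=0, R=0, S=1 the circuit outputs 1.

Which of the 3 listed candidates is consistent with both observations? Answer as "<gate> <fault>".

n4 stuck-at-1

Evaluate each candidate on input P=0, Q=0, R=0, S=1:
  n5 stuck-at-1: n1=0, n2=1, n3=0, n4=0, n5=1 [stuck-at-1], n6=0, n7=0 → 0 — eliminated
  n6 stuck-at-0: n1=0, n2=1, n3=0, n4=0, n5=0, n6=0 [stuck-at-0], n7=0 → 0 — eliminated
  n4 stuck-at-1: n1=0, n2=1, n3=0, n4=1 [stuck-at-1], n5=0, n6=1, n7=1 → 1 — matches
Only n4 stuck-at-1 reproduces the observed 1.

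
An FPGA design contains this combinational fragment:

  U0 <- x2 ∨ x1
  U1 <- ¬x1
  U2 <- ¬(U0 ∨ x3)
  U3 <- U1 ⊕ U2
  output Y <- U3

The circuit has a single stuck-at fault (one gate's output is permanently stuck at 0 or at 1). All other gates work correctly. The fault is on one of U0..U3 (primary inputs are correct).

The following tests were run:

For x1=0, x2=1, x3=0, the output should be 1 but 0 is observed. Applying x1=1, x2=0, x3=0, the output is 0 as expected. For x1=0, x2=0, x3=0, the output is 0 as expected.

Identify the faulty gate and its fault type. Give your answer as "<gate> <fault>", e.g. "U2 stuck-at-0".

U3 stuck-at-0

Fault-free values for test 1 (x1=0, x2=1, x3=0): U0=1, U1=1, U2=0, U3=1, giving Y=1. Observed 0.
Test 1: faults giving observed 0 are {U0 stuck-at-0, U1 stuck-at-0, U2 stuck-at-1, U3 stuck-at-0}.
Test 2 (x1=1, x2=0, x3=0): fault-free U0=1, U1=0, U2=0, U3=0 → 0; observed 0. Eliminates U0 stuck-at-0, U2 stuck-at-1.
Test 3 (x1=0, x2=0, x3=0): fault-free U0=0, U1=1, U2=1, U3=0 → 0; observed 0. Eliminates U1 stuck-at-0.
Only U3 stuck-at-0 is consistent with every test.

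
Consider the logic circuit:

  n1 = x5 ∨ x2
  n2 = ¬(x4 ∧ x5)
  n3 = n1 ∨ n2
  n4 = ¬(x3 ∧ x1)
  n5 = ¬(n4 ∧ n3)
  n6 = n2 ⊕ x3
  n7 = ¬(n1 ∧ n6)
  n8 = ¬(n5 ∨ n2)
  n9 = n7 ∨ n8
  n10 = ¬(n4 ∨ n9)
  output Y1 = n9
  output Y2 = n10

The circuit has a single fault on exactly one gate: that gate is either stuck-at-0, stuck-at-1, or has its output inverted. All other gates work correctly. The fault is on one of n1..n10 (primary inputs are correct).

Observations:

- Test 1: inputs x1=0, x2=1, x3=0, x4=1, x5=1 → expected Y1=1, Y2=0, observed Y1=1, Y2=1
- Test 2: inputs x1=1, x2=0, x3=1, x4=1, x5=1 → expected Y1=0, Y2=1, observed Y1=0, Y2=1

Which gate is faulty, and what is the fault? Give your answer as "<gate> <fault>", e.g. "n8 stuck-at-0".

Fault-free values for test 1 (x1=0, x2=1, x3=0, x4=1, x5=1): n1=1, n2=0, n3=1, n4=1, n5=0, n6=0, n7=1, n8=1, n9=1, n10=0, giving Y1=1, Y2=0. Observed Y1=1, Y2=1.
Test 1: faults giving observed Y1=1, Y2=1 are {n10 stuck-at-1, n10 inverted output}.
Test 2 (x1=1, x2=0, x3=1, x4=1, x5=1): fault-free n1=1, n2=0, n3=1, n4=0, n5=1, n6=1, n7=0, n8=0, n9=0, n10=1 → Y1=0, Y2=1; observed Y1=0, Y2=1. Eliminates n10 inverted output.
Only n10 stuck-at-1 is consistent with every test.

n10 stuck-at-1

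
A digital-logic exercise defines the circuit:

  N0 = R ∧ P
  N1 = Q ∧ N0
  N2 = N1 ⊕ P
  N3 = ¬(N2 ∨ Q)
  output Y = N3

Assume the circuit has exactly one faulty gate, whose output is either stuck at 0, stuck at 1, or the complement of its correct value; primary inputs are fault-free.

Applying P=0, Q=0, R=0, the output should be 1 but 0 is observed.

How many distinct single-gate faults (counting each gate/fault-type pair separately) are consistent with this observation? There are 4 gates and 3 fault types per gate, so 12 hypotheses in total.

6

Fault-free: N0=0, N1=0, N2=0, N3=1 → 1. Observed 0.
  N0 stuck-at-0: output 1 ✗
  N0 stuck-at-1: output 1 ✗
  N0 inverted output: output 1 ✗
  N1 stuck-at-0: output 1 ✗
  N1 stuck-at-1: output 0 ✓
  N1 inverted output: output 0 ✓
  N2 stuck-at-0: output 1 ✗
  N2 stuck-at-1: output 0 ✓
  N2 inverted output: output 0 ✓
  N3 stuck-at-0: output 0 ✓
  N3 stuck-at-1: output 1 ✗
  N3 inverted output: output 0 ✓
Consistent faults: {N1 stuck-at-1, N1 inverted output, N2 stuck-at-1, N2 inverted output, N3 stuck-at-0, N3 inverted output} — 6 in all.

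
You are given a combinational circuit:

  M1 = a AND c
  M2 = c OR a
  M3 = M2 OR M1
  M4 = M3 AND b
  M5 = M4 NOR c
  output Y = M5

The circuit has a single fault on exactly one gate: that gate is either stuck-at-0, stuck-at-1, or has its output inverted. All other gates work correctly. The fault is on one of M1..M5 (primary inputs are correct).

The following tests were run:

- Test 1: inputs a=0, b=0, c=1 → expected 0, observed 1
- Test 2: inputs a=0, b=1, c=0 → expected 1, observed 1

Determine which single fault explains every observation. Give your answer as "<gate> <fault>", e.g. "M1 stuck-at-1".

M5 stuck-at-1

Fault-free values for test 1 (a=0, b=0, c=1): M1=0, M2=1, M3=1, M4=0, M5=0, giving Y=0. Observed 1.
Test 1: faults giving observed 1 are {M5 stuck-at-1, M5 inverted output}.
Test 2 (a=0, b=1, c=0): fault-free M1=0, M2=0, M3=0, M4=0, M5=1 → 1; observed 1. Eliminates M5 inverted output.
Only M5 stuck-at-1 is consistent with every test.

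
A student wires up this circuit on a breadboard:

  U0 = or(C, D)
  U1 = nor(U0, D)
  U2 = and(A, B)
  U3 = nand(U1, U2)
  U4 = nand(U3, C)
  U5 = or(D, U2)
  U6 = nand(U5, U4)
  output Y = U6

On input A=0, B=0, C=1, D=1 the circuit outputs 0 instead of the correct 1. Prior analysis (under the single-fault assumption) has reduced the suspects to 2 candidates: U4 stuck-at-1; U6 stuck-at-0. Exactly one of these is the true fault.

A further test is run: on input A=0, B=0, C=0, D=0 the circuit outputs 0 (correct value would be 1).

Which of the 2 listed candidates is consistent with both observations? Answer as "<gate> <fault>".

U6 stuck-at-0

Evaluate each candidate on input A=0, B=0, C=0, D=0:
  U4 stuck-at-1: U0=0, U1=1, U2=0, U3=1, U4=1 [stuck-at-1], U5=0, U6=1 → 1 — eliminated
  U6 stuck-at-0: U0=0, U1=1, U2=0, U3=1, U4=1, U5=0, U6=0 [stuck-at-0] → 0 — matches
Only U6 stuck-at-0 reproduces the observed 0.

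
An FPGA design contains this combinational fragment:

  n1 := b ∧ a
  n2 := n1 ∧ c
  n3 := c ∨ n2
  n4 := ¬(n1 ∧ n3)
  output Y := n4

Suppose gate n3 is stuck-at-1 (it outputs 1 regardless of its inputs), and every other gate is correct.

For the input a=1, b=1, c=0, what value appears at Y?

0

Propagate with n3 forced: n1=1, n2=0, n3=1 [stuck-at-1], n4=0.
So Y = 0. (Without the fault it would be 1.)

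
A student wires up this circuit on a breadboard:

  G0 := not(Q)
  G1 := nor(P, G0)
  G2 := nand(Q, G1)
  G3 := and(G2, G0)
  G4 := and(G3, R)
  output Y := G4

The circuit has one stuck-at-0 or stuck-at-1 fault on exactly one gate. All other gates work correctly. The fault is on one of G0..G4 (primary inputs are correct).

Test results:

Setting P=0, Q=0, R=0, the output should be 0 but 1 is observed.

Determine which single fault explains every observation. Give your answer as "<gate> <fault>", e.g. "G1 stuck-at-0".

Fault-free values for test 1 (P=0, Q=0, R=0): G0=1, G1=0, G2=1, G3=1, G4=0, giving Y=0. Observed 1.
Test 1: faults giving observed 1 are {G4 stuck-at-1}.
Only G4 stuck-at-1 is consistent with every test.

G4 stuck-at-1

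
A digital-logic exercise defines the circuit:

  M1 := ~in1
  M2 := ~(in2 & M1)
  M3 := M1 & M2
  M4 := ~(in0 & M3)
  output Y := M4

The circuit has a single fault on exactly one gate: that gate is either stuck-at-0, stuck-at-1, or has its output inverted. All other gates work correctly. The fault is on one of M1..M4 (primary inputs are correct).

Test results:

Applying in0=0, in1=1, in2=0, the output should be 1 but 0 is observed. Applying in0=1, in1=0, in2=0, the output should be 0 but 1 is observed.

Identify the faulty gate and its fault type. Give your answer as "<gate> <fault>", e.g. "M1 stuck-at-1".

Fault-free values for test 1 (in0=0, in1=1, in2=0): M1=0, M2=1, M3=0, M4=1, giving Y=1. Observed 0.
Test 1: faults giving observed 0 are {M4 stuck-at-0, M4 inverted output}.
Test 2 (in0=1, in1=0, in2=0): fault-free M1=1, M2=1, M3=1, M4=0 → 0; observed 1. Eliminates M4 stuck-at-0.
Only M4 inverted output is consistent with every test.

M4 inverted output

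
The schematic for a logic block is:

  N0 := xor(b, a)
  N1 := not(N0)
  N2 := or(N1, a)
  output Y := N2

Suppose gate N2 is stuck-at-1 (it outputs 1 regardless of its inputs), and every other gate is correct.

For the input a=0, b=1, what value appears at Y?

Propagate with N2 forced: N0=1, N1=0, N2=1 [stuck-at-1].
So Y = 1. (Without the fault it would be 0.)

1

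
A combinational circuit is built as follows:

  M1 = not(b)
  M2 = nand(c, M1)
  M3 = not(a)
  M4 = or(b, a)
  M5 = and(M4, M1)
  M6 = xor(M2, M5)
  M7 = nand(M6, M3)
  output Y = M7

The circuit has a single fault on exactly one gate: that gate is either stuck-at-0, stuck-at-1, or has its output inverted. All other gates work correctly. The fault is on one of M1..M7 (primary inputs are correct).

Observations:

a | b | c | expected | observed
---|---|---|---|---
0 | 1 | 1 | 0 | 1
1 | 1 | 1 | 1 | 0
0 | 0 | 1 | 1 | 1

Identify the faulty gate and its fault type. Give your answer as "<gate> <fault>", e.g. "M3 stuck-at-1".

Fault-free values for test 1 (a=0, b=1, c=1): M1=0, M2=1, M3=1, M4=1, M5=0, M6=1, M7=0, giving Y=0. Observed 1.
Test 1: faults giving observed 1 are {M2 stuck-at-0, M2 inverted output, M3 stuck-at-0, M3 inverted output, M5 stuck-at-1, M5 inverted output, M6 stuck-at-0, M6 inverted output, M7 stuck-at-1, M7 inverted output}.
Test 2 (a=1, b=1, c=1): fault-free M1=0, M2=1, M3=0, M4=1, M5=0, M6=1, M7=1 → 1; observed 0. Eliminates M2 stuck-at-0, M2 inverted output, M3 stuck-at-0, M5 stuck-at-1, M5 inverted output, M6 stuck-at-0, M6 inverted output, M7 stuck-at-1.
Test 3 (a=0, b=0, c=1): fault-free M1=1, M2=0, M3=1, M4=0, M5=0, M6=0, M7=1 → 1; observed 1. Eliminates M7 inverted output.
Only M3 inverted output is consistent with every test.

M3 inverted output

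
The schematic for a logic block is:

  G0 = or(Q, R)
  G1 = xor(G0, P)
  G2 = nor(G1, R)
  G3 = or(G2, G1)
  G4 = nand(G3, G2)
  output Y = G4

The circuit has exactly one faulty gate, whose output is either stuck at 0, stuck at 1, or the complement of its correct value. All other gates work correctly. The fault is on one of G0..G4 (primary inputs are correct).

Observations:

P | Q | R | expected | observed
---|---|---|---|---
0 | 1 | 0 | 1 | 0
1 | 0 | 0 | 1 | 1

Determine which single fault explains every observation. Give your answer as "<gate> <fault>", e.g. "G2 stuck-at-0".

Fault-free values for test 1 (P=0, Q=1, R=0): G0=1, G1=1, G2=0, G3=1, G4=1, giving Y=1. Observed 0.
Test 1: faults giving observed 0 are {G0 stuck-at-0, G0 inverted output, G1 stuck-at-0, G1 inverted output, G2 stuck-at-1, G2 inverted output, G4 stuck-at-0, G4 inverted output}.
Test 2 (P=1, Q=0, R=0): fault-free G0=0, G1=1, G2=0, G3=1, G4=1 → 1; observed 1. Eliminates G0 inverted output, G1 stuck-at-0, G1 inverted output, G2 stuck-at-1, G2 inverted output, G4 stuck-at-0, G4 inverted output.
Only G0 stuck-at-0 is consistent with every test.

G0 stuck-at-0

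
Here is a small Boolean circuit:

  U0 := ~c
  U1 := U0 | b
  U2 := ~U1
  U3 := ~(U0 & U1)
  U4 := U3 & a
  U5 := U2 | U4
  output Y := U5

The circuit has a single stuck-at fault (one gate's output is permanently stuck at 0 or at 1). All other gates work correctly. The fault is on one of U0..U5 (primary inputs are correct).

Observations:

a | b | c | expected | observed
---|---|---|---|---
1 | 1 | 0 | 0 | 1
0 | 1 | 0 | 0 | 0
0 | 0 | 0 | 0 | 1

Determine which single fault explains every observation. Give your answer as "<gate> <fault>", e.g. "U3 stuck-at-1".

U0 stuck-at-0

Fault-free values for test 1 (a=1, b=1, c=0): U0=1, U1=1, U2=0, U3=0, U4=0, U5=0, giving Y=0. Observed 1.
Test 1: faults giving observed 1 are {U0 stuck-at-0, U1 stuck-at-0, U2 stuck-at-1, U3 stuck-at-1, U4 stuck-at-1, U5 stuck-at-1}.
Test 2 (a=0, b=1, c=0): fault-free U0=1, U1=1, U2=0, U3=0, U4=0, U5=0 → 0; observed 0. Eliminates U1 stuck-at-0, U2 stuck-at-1, U4 stuck-at-1, U5 stuck-at-1.
Test 3 (a=0, b=0, c=0): fault-free U0=1, U1=1, U2=0, U3=0, U4=0, U5=0 → 0; observed 1. Eliminates U3 stuck-at-1.
Only U0 stuck-at-0 is consistent with every test.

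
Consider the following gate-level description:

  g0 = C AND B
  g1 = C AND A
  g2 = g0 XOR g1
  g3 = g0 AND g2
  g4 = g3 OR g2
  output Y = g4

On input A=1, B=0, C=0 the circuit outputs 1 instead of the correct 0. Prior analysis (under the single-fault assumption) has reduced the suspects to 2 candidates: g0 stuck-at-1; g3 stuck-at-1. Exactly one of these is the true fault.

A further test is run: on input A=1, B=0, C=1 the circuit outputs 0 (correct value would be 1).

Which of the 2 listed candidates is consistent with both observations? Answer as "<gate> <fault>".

g0 stuck-at-1

Evaluate each candidate on input A=1, B=0, C=1:
  g0 stuck-at-1: g0=1 [stuck-at-1], g1=1, g2=0, g3=0, g4=0 → 0 — matches
  g3 stuck-at-1: g0=0, g1=1, g2=1, g3=1 [stuck-at-1], g4=1 → 1 — eliminated
Only g0 stuck-at-1 reproduces the observed 0.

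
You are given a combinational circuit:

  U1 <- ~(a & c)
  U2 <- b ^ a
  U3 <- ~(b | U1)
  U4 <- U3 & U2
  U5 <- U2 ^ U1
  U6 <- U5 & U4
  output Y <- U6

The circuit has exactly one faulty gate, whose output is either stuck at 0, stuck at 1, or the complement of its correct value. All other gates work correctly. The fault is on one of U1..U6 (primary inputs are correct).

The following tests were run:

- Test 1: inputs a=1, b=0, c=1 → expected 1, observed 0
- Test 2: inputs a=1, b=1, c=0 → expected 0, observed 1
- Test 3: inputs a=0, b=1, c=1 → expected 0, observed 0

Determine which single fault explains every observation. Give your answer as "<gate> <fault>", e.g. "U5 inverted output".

Fault-free values for test 1 (a=1, b=0, c=1): U1=0, U2=1, U3=1, U4=1, U5=1, U6=1, giving Y=1. Observed 0.
Test 1: faults giving observed 0 are {U1 stuck-at-1, U1 inverted output, U2 stuck-at-0, U2 inverted output, U3 stuck-at-0, U3 inverted output, U4 stuck-at-0, U4 inverted output, U5 stuck-at-0, U5 inverted output, U6 stuck-at-0, U6 inverted output}.
Test 2 (a=1, b=1, c=0): fault-free U1=1, U2=0, U3=0, U4=0, U5=1, U6=0 → 0; observed 1. Eliminates U1 stuck-at-1, U1 inverted output, U2 stuck-at-0, U2 inverted output, U3 stuck-at-0, U3 inverted output, U4 stuck-at-0, U5 stuck-at-0, U5 inverted output, U6 stuck-at-0.
Test 3 (a=0, b=1, c=1): fault-free U1=1, U2=1, U3=0, U4=0, U5=0, U6=0 → 0; observed 0. Eliminates U6 inverted output.
Only U4 inverted output is consistent with every test.

U4 inverted output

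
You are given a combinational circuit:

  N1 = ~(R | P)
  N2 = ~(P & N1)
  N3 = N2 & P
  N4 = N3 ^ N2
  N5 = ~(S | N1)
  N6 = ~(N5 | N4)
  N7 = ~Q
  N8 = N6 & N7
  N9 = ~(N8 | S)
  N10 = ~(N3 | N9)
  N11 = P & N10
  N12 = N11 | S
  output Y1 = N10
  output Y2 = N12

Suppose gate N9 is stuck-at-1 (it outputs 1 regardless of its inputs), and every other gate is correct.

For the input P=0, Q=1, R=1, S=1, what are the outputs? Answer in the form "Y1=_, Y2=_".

Propagate with N9 forced: N1=0, N2=1, N3=0, N4=1, N5=0, N6=0, N7=0, N8=0, N9=1 [stuck-at-1], N10=0, N11=0, N12=1.
So the outputs are Y1=0, Y2=1. (Without the fault they would be Y1=1, Y2=1.)

Y1=0, Y2=1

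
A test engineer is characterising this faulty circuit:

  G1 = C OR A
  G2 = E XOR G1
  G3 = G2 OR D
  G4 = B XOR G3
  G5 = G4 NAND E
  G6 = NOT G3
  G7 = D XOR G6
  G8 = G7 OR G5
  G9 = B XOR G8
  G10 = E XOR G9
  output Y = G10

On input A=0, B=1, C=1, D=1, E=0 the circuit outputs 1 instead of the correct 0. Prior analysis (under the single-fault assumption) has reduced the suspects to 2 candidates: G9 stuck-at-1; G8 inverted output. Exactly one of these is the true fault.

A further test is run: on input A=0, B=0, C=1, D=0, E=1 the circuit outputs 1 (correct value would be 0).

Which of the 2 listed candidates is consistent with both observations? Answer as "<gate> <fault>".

Evaluate each candidate on input A=0, B=0, C=1, D=0, E=1:
  G9 stuck-at-1: G1=1, G2=0, G3=0, G4=0, G5=1, G6=1, G7=1, G8=1, G9=1 [stuck-at-1], G10=0 → 0 — eliminated
  G8 inverted output: G1=1, G2=0, G3=0, G4=0, G5=1, G6=1, G7=1, G8=0 [inverted output], G9=0, G10=1 → 1 — matches
Only G8 inverted output reproduces the observed 1.

G8 inverted output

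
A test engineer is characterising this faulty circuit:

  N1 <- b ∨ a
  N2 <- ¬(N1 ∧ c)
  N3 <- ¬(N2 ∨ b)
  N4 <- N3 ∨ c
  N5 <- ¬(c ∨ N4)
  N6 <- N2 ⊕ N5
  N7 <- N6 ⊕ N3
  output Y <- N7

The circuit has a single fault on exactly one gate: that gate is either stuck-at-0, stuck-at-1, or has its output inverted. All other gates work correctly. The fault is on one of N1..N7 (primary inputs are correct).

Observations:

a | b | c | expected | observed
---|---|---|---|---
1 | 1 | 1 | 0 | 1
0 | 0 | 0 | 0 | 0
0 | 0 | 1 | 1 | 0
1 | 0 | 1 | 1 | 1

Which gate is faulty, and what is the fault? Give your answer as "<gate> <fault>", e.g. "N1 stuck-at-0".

Fault-free values for test 1 (a=1, b=1, c=1): N1=1, N2=0, N3=0, N4=1, N5=0, N6=0, N7=0, giving Y=0. Observed 1.
Test 1: faults giving observed 1 are {N1 stuck-at-0, N1 inverted output, N2 stuck-at-1, N2 inverted output, N3 stuck-at-1, N3 inverted output, N5 stuck-at-1, N5 inverted output, N6 stuck-at-1, N6 inverted output, N7 stuck-at-1, N7 inverted output}.
Test 2 (a=0, b=0, c=0): fault-free N1=0, N2=1, N3=0, N4=0, N5=1, N6=0, N7=0 → 0; observed 0. Eliminates N2 inverted output, N5 inverted output, N6 stuck-at-1, N6 inverted output, N7 stuck-at-1, N7 inverted output.
Test 3 (a=0, b=0, c=1): fault-free N1=0, N2=1, N3=0, N4=1, N5=0, N6=1, N7=1 → 1; observed 0. Eliminates N1 stuck-at-0, N1 inverted output, N2 stuck-at-1.
Test 4 (a=1, b=0, c=1): fault-free N1=1, N2=0, N3=1, N4=1, N5=0, N6=0, N7=1 → 1; observed 1. Eliminates N3 inverted output, N5 stuck-at-1.
Only N3 stuck-at-1 is consistent with every test.

N3 stuck-at-1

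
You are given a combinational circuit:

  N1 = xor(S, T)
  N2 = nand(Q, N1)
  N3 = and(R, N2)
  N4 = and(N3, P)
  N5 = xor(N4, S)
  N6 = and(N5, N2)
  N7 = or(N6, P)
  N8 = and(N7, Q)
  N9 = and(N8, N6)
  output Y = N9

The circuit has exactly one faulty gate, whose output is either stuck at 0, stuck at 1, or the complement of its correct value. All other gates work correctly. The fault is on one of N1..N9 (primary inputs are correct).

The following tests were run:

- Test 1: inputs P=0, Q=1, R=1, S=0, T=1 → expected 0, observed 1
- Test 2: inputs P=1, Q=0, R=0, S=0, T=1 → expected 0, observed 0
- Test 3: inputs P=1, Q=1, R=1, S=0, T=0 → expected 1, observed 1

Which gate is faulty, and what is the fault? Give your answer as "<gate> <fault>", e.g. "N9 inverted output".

Fault-free values for test 1 (P=0, Q=1, R=1, S=0, T=1): N1=1, N2=0, N3=0, N4=0, N5=0, N6=0, N7=0, N8=0, N9=0, giving Y=0. Observed 1.
Test 1: faults giving observed 1 are {N6 stuck-at-1, N6 inverted output, N9 stuck-at-1, N9 inverted output}.
Test 2 (P=1, Q=0, R=0, S=0, T=1): fault-free N1=1, N2=1, N3=0, N4=0, N5=0, N6=0, N7=1, N8=0, N9=0 → 0; observed 0. Eliminates N9 stuck-at-1, N9 inverted output.
Test 3 (P=1, Q=1, R=1, S=0, T=0): fault-free N1=0, N2=1, N3=1, N4=1, N5=1, N6=1, N7=1, N8=1, N9=1 → 1; observed 1. Eliminates N6 inverted output.
Only N6 stuck-at-1 is consistent with every test.

N6 stuck-at-1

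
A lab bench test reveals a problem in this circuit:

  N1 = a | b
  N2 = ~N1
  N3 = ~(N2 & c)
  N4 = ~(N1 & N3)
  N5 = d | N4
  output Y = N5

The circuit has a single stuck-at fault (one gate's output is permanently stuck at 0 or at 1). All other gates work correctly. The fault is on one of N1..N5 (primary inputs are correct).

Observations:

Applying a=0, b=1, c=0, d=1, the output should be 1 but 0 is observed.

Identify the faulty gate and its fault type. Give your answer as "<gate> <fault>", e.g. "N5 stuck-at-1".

Fault-free values for test 1 (a=0, b=1, c=0, d=1): N1=1, N2=0, N3=1, N4=0, N5=1, giving Y=1. Observed 0.
Test 1: faults giving observed 0 are {N5 stuck-at-0}.
Only N5 stuck-at-0 is consistent with every test.

N5 stuck-at-0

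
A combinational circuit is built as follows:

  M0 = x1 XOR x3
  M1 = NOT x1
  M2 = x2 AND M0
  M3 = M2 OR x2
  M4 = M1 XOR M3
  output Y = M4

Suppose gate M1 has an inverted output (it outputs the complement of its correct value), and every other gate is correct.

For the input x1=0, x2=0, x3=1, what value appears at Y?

Propagate with M1 forced: M0=1, M1=0 [inverted output], M2=0, M3=0, M4=0.
So Y = 0. (Without the fault it would be 1.)

0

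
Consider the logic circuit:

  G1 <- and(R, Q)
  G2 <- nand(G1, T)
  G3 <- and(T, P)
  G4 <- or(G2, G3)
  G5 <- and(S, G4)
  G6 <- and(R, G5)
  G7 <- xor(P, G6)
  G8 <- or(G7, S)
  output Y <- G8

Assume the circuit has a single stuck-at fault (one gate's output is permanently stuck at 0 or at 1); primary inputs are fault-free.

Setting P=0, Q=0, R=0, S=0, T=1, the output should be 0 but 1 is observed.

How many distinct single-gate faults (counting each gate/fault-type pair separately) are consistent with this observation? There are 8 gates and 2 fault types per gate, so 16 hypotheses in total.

Fault-free: G1=0, G2=1, G3=0, G4=1, G5=0, G6=0, G7=0, G8=0 → 0. Observed 1.
  G1: none of the 2 fault types match ✗
  G2: none of the 2 fault types match ✗
  G3: none of the 2 fault types match ✗
  G4: none of the 2 fault types match ✗
  G5: none of the 2 fault types match ✗
  G6: stuck-at-1 ✓; others ✗
  G7: stuck-at-1 ✓; others ✗
  G8: stuck-at-1 ✓; others ✗
Consistent faults: {G6 stuck-at-1, G7 stuck-at-1, G8 stuck-at-1} — 3 in all.

3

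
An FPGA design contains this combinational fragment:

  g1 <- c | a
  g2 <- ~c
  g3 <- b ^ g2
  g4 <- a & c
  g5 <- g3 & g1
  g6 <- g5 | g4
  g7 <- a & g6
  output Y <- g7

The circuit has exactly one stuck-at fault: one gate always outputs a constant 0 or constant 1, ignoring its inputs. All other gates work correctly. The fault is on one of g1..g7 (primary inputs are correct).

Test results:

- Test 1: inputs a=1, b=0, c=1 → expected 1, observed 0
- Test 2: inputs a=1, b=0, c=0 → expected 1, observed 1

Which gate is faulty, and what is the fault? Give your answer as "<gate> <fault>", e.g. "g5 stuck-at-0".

g4 stuck-at-0

Fault-free values for test 1 (a=1, b=0, c=1): g1=1, g2=0, g3=0, g4=1, g5=0, g6=1, g7=1, giving Y=1. Observed 0.
Test 1: faults giving observed 0 are {g4 stuck-at-0, g6 stuck-at-0, g7 stuck-at-0}.
Test 2 (a=1, b=0, c=0): fault-free g1=1, g2=1, g3=1, g4=0, g5=1, g6=1, g7=1 → 1; observed 1. Eliminates g6 stuck-at-0, g7 stuck-at-0.
Only g4 stuck-at-0 is consistent with every test.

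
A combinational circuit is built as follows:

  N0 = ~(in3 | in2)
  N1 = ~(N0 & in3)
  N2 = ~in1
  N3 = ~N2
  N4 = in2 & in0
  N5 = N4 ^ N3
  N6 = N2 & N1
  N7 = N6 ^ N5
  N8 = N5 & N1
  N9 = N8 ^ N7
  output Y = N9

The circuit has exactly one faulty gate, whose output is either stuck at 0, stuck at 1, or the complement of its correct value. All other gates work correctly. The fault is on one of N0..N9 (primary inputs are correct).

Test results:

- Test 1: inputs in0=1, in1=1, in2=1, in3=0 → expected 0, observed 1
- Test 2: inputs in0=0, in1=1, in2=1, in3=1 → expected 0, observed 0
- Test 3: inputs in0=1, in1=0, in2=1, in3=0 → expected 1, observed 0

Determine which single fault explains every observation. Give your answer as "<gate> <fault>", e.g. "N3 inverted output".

Fault-free values for test 1 (in0=1, in1=1, in2=1, in3=0): N0=0, N1=1, N2=0, N3=1, N4=1, N5=0, N6=0, N7=0, N8=0, N9=0, giving Y=0. Observed 1.
Test 1: faults giving observed 1 are {N2 stuck-at-1, N2 inverted output, N6 stuck-at-1, N6 inverted output, N7 stuck-at-1, N7 inverted output, N8 stuck-at-1, N8 inverted output, N9 stuck-at-1, N9 inverted output}.
Test 2 (in0=0, in1=1, in2=1, in3=1): fault-free N0=0, N1=1, N2=0, N3=1, N4=0, N5=1, N6=0, N7=1, N8=1, N9=0 → 0; observed 0. Eliminates N2 stuck-at-1, N2 inverted output, N6 stuck-at-1, N6 inverted output, N7 inverted output, N8 inverted output, N9 stuck-at-1, N9 inverted output.
Test 3 (in0=1, in1=0, in2=1, in3=0): fault-free N0=0, N1=1, N2=1, N3=0, N4=1, N5=1, N6=1, N7=0, N8=1, N9=1 → 1; observed 0. Eliminates N8 stuck-at-1.
Only N7 stuck-at-1 is consistent with every test.

N7 stuck-at-1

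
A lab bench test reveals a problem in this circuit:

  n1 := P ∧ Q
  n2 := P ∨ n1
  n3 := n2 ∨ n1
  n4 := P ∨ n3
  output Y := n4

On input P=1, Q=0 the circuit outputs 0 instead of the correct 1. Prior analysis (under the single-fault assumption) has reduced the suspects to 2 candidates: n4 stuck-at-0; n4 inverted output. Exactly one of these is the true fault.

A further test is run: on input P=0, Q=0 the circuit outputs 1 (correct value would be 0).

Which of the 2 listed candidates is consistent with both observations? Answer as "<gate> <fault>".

n4 inverted output

Evaluate each candidate on input P=0, Q=0:
  n4 stuck-at-0: n1=0, n2=0, n3=0, n4=0 [stuck-at-0] → 0 — eliminated
  n4 inverted output: n1=0, n2=0, n3=0, n4=1 [inverted output] → 1 — matches
Only n4 inverted output reproduces the observed 1.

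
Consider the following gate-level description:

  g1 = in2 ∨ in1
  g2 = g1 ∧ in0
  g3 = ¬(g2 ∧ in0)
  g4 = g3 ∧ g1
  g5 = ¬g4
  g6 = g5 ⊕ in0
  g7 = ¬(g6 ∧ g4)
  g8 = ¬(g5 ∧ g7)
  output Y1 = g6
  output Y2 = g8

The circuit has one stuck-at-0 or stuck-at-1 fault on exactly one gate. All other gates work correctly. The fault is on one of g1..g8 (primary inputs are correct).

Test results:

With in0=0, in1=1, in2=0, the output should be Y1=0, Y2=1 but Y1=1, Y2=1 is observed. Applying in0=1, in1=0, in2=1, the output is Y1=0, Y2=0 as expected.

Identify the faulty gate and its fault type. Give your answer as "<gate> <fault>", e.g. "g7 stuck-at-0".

g5 stuck-at-1

Fault-free values for test 1 (in0=0, in1=1, in2=0): g1=1, g2=0, g3=1, g4=1, g5=0, g6=0, g7=1, g8=1, giving Y1=0, Y2=1. Observed Y1=1, Y2=1.
Test 1: faults giving observed Y1=1, Y2=1 are {g5 stuck-at-1, g6 stuck-at-1}.
Test 2 (in0=1, in1=0, in2=1): fault-free g1=1, g2=1, g3=0, g4=0, g5=1, g6=0, g7=1, g8=0 → Y1=0, Y2=0; observed Y1=0, Y2=0. Eliminates g6 stuck-at-1.
Only g5 stuck-at-1 is consistent with every test.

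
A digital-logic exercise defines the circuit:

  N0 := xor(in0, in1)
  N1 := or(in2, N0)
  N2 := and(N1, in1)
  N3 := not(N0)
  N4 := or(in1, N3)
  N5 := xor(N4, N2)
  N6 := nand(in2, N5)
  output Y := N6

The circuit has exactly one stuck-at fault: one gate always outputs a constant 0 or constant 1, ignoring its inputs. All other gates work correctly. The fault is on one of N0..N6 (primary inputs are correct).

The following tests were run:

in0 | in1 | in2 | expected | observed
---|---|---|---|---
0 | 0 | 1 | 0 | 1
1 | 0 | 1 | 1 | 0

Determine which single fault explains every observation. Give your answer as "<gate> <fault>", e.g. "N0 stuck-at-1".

Fault-free values for test 1 (in0=0, in1=0, in2=1): N0=0, N1=1, N2=0, N3=1, N4=1, N5=1, N6=0, giving Y=0. Observed 1.
Test 1: faults giving observed 1 are {N0 stuck-at-1, N2 stuck-at-1, N3 stuck-at-0, N4 stuck-at-0, N5 stuck-at-0, N6 stuck-at-1}.
Test 2 (in0=1, in1=0, in2=1): fault-free N0=1, N1=1, N2=0, N3=0, N4=0, N5=0, N6=1 → 1; observed 0. Eliminates N0 stuck-at-1, N3 stuck-at-0, N4 stuck-at-0, N5 stuck-at-0, N6 stuck-at-1.
Only N2 stuck-at-1 is consistent with every test.

N2 stuck-at-1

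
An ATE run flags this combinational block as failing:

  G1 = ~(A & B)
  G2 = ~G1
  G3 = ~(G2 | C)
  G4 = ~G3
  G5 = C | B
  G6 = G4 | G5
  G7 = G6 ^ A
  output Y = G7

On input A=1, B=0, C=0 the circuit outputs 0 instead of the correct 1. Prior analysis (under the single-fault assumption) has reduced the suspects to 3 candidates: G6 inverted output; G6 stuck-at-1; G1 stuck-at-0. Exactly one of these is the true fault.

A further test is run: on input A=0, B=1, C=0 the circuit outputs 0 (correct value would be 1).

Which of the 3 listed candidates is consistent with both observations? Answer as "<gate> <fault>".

Evaluate each candidate on input A=0, B=1, C=0:
  G6 inverted output: G1=1, G2=0, G3=1, G4=0, G5=1, G6=0 [inverted output], G7=0 → 0 — matches
  G6 stuck-at-1: G1=1, G2=0, G3=1, G4=0, G5=1, G6=1 [stuck-at-1], G7=1 → 1 — eliminated
  G1 stuck-at-0: G1=0 [stuck-at-0], G2=1, G3=0, G4=1, G5=1, G6=1, G7=1 → 1 — eliminated
Only G6 inverted output reproduces the observed 0.

G6 inverted output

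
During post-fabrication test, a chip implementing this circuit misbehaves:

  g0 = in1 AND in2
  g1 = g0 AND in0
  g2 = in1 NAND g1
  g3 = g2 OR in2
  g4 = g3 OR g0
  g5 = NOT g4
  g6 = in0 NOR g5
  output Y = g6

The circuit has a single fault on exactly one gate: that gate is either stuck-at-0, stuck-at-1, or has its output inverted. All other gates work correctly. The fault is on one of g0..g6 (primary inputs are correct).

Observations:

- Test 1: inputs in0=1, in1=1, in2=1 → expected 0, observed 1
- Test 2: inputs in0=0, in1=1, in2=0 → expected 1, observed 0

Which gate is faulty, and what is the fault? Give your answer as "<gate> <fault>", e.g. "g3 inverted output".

g6 inverted output

Fault-free values for test 1 (in0=1, in1=1, in2=1): g0=1, g1=1, g2=0, g3=1, g4=1, g5=0, g6=0, giving Y=0. Observed 1.
Test 1: faults giving observed 1 are {g6 stuck-at-1, g6 inverted output}.
Test 2 (in0=0, in1=1, in2=0): fault-free g0=0, g1=0, g2=1, g3=1, g4=1, g5=0, g6=1 → 1; observed 0. Eliminates g6 stuck-at-1.
Only g6 inverted output is consistent with every test.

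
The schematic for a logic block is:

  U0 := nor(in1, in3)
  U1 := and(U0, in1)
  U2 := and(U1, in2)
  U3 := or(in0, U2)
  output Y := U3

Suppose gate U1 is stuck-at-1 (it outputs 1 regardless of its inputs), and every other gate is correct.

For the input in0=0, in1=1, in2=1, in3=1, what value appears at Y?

Propagate with U1 forced: U0=0, U1=1 [stuck-at-1], U2=1, U3=1.
So Y = 1. (Without the fault it would be 0.)

1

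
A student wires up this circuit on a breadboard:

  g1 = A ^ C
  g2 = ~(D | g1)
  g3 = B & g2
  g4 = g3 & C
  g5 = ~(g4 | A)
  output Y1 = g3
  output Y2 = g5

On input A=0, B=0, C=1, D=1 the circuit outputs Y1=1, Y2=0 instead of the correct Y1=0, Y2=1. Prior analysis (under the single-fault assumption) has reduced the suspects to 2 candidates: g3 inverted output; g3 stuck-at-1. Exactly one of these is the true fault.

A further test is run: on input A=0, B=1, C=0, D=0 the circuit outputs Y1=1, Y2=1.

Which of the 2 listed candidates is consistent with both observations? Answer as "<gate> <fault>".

g3 stuck-at-1

Evaluate each candidate on input A=0, B=1, C=0, D=0:
  g3 inverted output: g1=0, g2=1, g3=0 [inverted output], g4=0, g5=1 → Y1=0, Y2=1 — eliminated
  g3 stuck-at-1: g1=0, g2=1, g3=1 [stuck-at-1], g4=0, g5=1 → Y1=1, Y2=1 — matches
Only g3 stuck-at-1 reproduces the observed Y1=1, Y2=1.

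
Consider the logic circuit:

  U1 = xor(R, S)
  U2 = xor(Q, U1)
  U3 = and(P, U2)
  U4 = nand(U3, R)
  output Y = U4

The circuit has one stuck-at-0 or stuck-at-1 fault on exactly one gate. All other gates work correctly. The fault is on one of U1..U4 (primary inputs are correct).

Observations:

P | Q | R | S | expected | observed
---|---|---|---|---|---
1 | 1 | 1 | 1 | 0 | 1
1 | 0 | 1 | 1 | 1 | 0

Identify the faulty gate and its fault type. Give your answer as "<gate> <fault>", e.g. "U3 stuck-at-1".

U1 stuck-at-1

Fault-free values for test 1 (P=1, Q=1, R=1, S=1): U1=0, U2=1, U3=1, U4=0, giving Y=0. Observed 1.
Test 1: faults giving observed 1 are {U1 stuck-at-1, U2 stuck-at-0, U3 stuck-at-0, U4 stuck-at-1}.
Test 2 (P=1, Q=0, R=1, S=1): fault-free U1=0, U2=0, U3=0, U4=1 → 1; observed 0. Eliminates U2 stuck-at-0, U3 stuck-at-0, U4 stuck-at-1.
Only U1 stuck-at-1 is consistent with every test.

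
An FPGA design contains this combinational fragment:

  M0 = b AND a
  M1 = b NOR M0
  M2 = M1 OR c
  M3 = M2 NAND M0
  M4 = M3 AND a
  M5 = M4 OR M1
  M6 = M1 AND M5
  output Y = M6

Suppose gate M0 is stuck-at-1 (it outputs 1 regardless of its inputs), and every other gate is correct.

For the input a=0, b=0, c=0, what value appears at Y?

0

Propagate with M0 forced: M0=1 [stuck-at-1], M1=0, M2=0, M3=1, M4=0, M5=0, M6=0.
So Y = 0. (Without the fault it would be 1.)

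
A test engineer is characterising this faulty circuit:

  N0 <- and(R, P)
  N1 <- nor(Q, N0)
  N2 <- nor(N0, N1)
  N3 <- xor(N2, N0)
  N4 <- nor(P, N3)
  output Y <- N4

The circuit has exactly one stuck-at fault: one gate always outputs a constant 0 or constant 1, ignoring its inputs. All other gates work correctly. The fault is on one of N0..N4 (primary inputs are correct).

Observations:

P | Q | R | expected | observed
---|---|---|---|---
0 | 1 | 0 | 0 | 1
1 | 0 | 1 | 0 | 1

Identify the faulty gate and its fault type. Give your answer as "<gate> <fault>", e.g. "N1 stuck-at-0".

Fault-free values for test 1 (P=0, Q=1, R=0): N0=0, N1=0, N2=1, N3=1, N4=0, giving Y=0. Observed 1.
Test 1: faults giving observed 1 are {N1 stuck-at-1, N2 stuck-at-0, N3 stuck-at-0, N4 stuck-at-1}.
Test 2 (P=1, Q=0, R=1): fault-free N0=1, N1=0, N2=0, N3=1, N4=0 → 0; observed 1. Eliminates N1 stuck-at-1, N2 stuck-at-0, N3 stuck-at-0.
Only N4 stuck-at-1 is consistent with every test.

N4 stuck-at-1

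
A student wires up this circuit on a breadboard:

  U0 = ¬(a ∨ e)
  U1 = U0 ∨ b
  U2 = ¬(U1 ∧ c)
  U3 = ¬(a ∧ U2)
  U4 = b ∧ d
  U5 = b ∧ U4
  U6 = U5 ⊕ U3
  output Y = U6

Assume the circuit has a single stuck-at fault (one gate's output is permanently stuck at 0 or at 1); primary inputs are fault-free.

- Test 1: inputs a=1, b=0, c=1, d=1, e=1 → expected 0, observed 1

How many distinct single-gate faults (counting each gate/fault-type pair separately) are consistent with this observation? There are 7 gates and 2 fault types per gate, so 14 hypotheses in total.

6

Fault-free: U0=0, U1=0, U2=1, U3=0, U4=0, U5=0, U6=0 → 0. Observed 1.
  U0 stuck-at-0: output 0 ✗
  U0 stuck-at-1: output 1 ✓
  U1 stuck-at-0: output 0 ✗
  U1 stuck-at-1: output 1 ✓
  U2 stuck-at-0: output 1 ✓
  U2 stuck-at-1: output 0 ✗
  U3 stuck-at-0: output 0 ✗
  U3 stuck-at-1: output 1 ✓
  U4 stuck-at-0: output 0 ✗
  U4 stuck-at-1: output 0 ✗
  U5 stuck-at-0: output 0 ✗
  U5 stuck-at-1: output 1 ✓
  U6 stuck-at-0: output 0 ✗
  U6 stuck-at-1: output 1 ✓
Consistent faults: {U0 stuck-at-1, U1 stuck-at-1, U2 stuck-at-0, U3 stuck-at-1, U5 stuck-at-1, U6 stuck-at-1} — 6 in all.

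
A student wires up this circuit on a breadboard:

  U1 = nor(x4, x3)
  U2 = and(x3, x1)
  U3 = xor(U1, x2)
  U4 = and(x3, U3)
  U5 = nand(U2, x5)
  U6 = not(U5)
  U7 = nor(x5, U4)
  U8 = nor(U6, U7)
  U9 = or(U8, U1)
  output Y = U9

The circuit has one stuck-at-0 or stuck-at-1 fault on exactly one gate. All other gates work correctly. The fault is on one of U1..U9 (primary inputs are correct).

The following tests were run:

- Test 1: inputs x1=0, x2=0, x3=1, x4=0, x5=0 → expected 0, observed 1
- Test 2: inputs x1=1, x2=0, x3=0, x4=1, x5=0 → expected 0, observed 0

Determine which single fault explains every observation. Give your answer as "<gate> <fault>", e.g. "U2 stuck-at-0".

U3 stuck-at-1

Fault-free values for test 1 (x1=0, x2=0, x3=1, x4=0, x5=0): U1=0, U2=0, U3=0, U4=0, U5=1, U6=0, U7=1, U8=0, U9=0, giving Y=0. Observed 1.
Test 1: faults giving observed 1 are {U1 stuck-at-1, U3 stuck-at-1, U4 stuck-at-1, U7 stuck-at-0, U8 stuck-at-1, U9 stuck-at-1}.
Test 2 (x1=1, x2=0, x3=0, x4=1, x5=0): fault-free U1=0, U2=0, U3=0, U4=0, U5=1, U6=0, U7=1, U8=0, U9=0 → 0; observed 0. Eliminates U1 stuck-at-1, U4 stuck-at-1, U7 stuck-at-0, U8 stuck-at-1, U9 stuck-at-1.
Only U3 stuck-at-1 is consistent with every test.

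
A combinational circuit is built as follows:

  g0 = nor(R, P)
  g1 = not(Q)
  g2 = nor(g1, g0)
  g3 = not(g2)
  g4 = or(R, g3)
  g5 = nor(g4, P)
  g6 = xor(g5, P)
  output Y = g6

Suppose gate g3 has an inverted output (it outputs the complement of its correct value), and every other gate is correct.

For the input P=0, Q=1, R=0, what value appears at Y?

1

Propagate with g3 forced: g0=1, g1=0, g2=0, g3=0 [inverted output], g4=0, g5=1, g6=1.
So Y = 1. (Without the fault it would be 0.)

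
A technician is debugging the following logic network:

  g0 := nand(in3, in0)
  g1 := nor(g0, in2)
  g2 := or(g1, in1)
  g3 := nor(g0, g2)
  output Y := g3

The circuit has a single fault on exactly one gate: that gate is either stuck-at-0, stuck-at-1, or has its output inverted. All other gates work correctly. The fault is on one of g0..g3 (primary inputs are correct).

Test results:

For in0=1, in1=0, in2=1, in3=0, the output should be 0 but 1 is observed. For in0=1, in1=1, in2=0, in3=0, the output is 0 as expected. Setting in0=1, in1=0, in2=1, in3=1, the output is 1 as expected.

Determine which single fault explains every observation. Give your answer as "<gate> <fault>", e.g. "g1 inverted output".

Fault-free values for test 1 (in0=1, in1=0, in2=1, in3=0): g0=1, g1=0, g2=0, g3=0, giving Y=0. Observed 1.
Test 1: faults giving observed 1 are {g0 stuck-at-0, g0 inverted output, g3 stuck-at-1, g3 inverted output}.
Test 2 (in0=1, in1=1, in2=0, in3=0): fault-free g0=1, g1=0, g2=1, g3=0 → 0; observed 0. Eliminates g3 stuck-at-1, g3 inverted output.
Test 3 (in0=1, in1=0, in2=1, in3=1): fault-free g0=0, g1=0, g2=0, g3=1 → 1; observed 1. Eliminates g0 inverted output.
Only g0 stuck-at-0 is consistent with every test.

g0 stuck-at-0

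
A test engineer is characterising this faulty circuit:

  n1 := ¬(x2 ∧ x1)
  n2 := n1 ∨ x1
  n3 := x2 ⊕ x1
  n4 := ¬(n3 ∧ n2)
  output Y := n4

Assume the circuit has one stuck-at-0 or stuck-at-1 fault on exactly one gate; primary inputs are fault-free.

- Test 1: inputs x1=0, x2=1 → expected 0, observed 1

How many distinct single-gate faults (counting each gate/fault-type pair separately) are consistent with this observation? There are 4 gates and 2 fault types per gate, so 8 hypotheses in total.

Fault-free: n1=1, n2=1, n3=1, n4=0 → 0. Observed 1.
  n1 stuck-at-0: output 1 ✓
  n1 stuck-at-1: output 0 ✗
  n2 stuck-at-0: output 1 ✓
  n2 stuck-at-1: output 0 ✗
  n3 stuck-at-0: output 1 ✓
  n3 stuck-at-1: output 0 ✗
  n4 stuck-at-0: output 0 ✗
  n4 stuck-at-1: output 1 ✓
Consistent faults: {n1 stuck-at-0, n2 stuck-at-0, n3 stuck-at-0, n4 stuck-at-1} — 4 in all.

4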